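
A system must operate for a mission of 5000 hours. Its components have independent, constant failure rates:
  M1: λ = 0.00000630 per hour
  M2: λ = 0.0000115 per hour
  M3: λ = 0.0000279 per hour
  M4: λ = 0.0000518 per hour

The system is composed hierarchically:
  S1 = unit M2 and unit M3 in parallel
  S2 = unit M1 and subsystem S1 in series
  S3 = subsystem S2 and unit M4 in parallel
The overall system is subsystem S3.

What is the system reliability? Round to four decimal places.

0.9913

R(M1) = exp(−0.00000630 × 5000) = 0.968991
R(M2) = exp(−0.0000115 × 5000) = 0.944122
R(M3) = exp(−0.0000279 × 5000) = 0.869793
R(M4) = exp(−0.0000518 × 5000) = 0.771823
Parallel (M2 and M3): 1 − (1 − 0.944122)(1 − 0.869793) = 0.992724
Series (M1 and [0.992724]): 0.968991 × 0.992724 = 0.961941
Parallel ([0.961941] and M4): 1 − (1 − 0.961941)(1 − 0.771823) = 0.9913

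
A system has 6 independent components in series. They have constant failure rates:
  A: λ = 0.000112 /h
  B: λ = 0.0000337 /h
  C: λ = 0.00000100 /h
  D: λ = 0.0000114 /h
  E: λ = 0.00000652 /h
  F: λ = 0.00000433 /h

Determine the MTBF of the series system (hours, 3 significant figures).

Series of exponential components: λ_sys = Σ λ_i
λ_sys = 0.000112 + 0.0000337 + 0.00000100 + 0.0000114 + 0.00000652 + 0.00000433 = 1.6895e-04 /h
MTBF = 1 / λ_sys = 5920 h

5920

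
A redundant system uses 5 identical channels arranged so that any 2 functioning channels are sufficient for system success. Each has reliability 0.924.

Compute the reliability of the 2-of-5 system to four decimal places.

0.9998

R = Σ_{i=2}^{5} C(5,i) p^i (1−p)^{5−i} with p = 0.924
C(5,2)·0.924^2·0.076^3 = 0.003748
C(5,3)·0.924^3·0.076^2 = 0.045566
C(5,4)·0.924^4·0.076^1 = 0.276995
C(5,5)·0.924^5·0.076^0 = 0.673535
Sum = 0.9998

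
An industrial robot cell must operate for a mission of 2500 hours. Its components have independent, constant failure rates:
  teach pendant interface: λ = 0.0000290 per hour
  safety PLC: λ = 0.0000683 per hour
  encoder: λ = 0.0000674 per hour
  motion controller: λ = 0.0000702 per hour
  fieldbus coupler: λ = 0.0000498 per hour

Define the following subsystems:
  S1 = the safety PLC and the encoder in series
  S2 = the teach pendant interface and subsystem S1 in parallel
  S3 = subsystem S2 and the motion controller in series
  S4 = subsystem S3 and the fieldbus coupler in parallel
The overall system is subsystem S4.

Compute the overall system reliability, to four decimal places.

R(teach pendant interface) = exp(−0.0000290 × 2500) = 0.930066
R(safety PLC) = exp(−0.0000683 × 2500) = 0.843032
R(encoder) = exp(−0.0000674 × 2500) = 0.844931
R(motion controller) = exp(−0.0000702 × 2500) = 0.839037
R(fieldbus coupler) = exp(−0.0000498 × 2500) = 0.882938
Series (safety PLC and encoder): 0.843032 × 0.844931 = 0.712304
Parallel (teach pendant interface and [0.712304]): 1 − (1 − 0.930066)(1 − 0.712304) = 0.979880
Series ([0.979880] and motion controller): 0.979880 × 0.839037 = 0.822156
Parallel ([0.822156] and fieldbus coupler): 1 − (1 − 0.822156)(1 − 0.882938) = 0.9792

0.9792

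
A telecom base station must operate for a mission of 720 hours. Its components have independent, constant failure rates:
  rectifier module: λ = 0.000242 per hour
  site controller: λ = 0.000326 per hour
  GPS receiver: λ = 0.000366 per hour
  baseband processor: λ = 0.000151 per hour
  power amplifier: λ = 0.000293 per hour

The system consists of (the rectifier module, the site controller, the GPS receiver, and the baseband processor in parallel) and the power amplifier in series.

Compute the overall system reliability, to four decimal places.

0.8092

R(rectifier module) = exp(−0.000242 × 720) = 0.840095
R(site controller) = exp(−0.000326 × 720) = 0.790792
R(GPS receiver) = exp(−0.000366 × 720) = 0.768342
R(baseband processor) = exp(−0.000151 × 720) = 0.896982
R(power amplifier) = exp(−0.000293 × 720) = 0.809806
Parallel (rectifier module, site controller, GPS receiver, and baseband processor): 1 − (1 − 0.840095)(1 − 0.790792)(1 − 0.768342)(1 − 0.896982) = 0.999202
Series ([0.999202] and power amplifier): 0.999202 × 0.809806 = 0.8092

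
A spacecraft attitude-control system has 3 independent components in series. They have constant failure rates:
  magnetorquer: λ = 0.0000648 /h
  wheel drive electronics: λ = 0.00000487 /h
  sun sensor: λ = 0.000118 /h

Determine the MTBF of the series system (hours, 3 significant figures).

Series of exponential components: λ_sys = Σ λ_i
λ_sys = 0.0000648 + 0.00000487 + 0.000118 = 1.8767e-04 /h
MTBF = 1 / λ_sys = 5330 h

5330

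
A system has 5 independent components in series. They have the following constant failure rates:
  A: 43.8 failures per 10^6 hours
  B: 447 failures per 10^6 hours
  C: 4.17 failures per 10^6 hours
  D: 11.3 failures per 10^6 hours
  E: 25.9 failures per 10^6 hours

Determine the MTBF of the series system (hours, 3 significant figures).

1880

Series of exponential components: λ_sys = Σ λ_i
λ_sys = 0.0000438 + 0.000447 + 0.00000417 + 0.0000113 + 0.0000259 = 5.3217e-04 /h
MTBF = 1 / λ_sys = 1880 h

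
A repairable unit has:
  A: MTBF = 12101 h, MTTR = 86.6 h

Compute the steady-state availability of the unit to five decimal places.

0.99289

A(A) = MTBF/(MTBF+MTTR) = 12101/(12101+86.6) = 0.99289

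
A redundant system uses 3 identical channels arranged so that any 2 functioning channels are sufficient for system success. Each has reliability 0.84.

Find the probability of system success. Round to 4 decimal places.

R = Σ_{i=2}^{3} C(3,i) p^i (1−p)^{3−i} with p = 0.84
C(3,2)·0.84^2·0.16^1 = 0.338688
C(3,3)·0.84^3·0.16^0 = 0.592704
Sum = 0.9314

0.9314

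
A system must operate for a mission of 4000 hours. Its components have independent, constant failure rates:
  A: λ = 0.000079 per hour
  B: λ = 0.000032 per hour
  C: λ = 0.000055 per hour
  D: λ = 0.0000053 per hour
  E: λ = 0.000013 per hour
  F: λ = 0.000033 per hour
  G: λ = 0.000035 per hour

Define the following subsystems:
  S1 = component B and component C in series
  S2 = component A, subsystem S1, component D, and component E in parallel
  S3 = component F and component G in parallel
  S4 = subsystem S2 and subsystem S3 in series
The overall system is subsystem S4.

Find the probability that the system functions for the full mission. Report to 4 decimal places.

0.9838

R(A) = exp(−0.000079 × 4000) = 0.729059
R(B) = exp(−0.000032 × 4000) = 0.879853
R(C) = exp(−0.000055 × 4000) = 0.802519
R(D) = exp(−0.0000053 × 4000) = 0.979023
R(E) = exp(−0.000013 × 4000) = 0.949329
R(F) = exp(−0.000033 × 4000) = 0.876341
R(G) = exp(−0.000035 × 4000) = 0.869358
Series (B and C): 0.879853 × 0.802519 = 0.706099
Parallel (A, [0.706099], D, and E): 1 − (1 − 0.729059)(1 − 0.706099)(1 − 0.979023)(1 − 0.949329) = 0.999915
Parallel (F and G): 1 − (1 − 0.876341)(1 − 0.869358) = 0.983845
Series ([0.999915] and [0.983845]): 0.999915 × 0.983845 = 0.9838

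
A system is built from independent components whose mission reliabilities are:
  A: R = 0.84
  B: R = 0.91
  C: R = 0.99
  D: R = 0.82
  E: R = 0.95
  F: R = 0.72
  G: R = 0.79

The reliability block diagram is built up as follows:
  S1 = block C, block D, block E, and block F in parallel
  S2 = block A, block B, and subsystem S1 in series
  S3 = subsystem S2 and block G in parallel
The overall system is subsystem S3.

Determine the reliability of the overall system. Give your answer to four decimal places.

0.9505

Parallel (C, D, E, and F): 1 − (1 − 0.990000)(1 − 0.820000)(1 − 0.950000)(1 − 0.720000) = 0.999975
Series (A, B, and [0.999975]): 0.840000 × 0.910000 × 0.999975 = 0.764381
Parallel ([0.764381] and G): 1 − (1 − 0.764381)(1 − 0.790000) = 0.9505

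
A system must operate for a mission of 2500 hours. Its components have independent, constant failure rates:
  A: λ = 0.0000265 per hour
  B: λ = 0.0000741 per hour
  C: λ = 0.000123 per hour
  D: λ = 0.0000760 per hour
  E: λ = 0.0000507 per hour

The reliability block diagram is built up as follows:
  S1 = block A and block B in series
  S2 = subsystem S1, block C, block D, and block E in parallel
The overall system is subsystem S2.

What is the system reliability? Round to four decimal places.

R(A) = exp(−0.0000265 × 2500) = 0.935897
R(B) = exp(−0.0000741 × 2500) = 0.830897
R(C) = exp(−0.000123 × 2500) = 0.735283
R(D) = exp(−0.0000760 × 2500) = 0.826959
R(E) = exp(−0.0000507 × 2500) = 0.880954
Series (A and B): 0.935897 × 0.830897 = 0.777634
Parallel ([0.777634], C, D, and E): 1 − (1 − 0.777634)(1 − 0.735283)(1 − 0.826959)(1 − 0.880954) = 0.9988

0.9988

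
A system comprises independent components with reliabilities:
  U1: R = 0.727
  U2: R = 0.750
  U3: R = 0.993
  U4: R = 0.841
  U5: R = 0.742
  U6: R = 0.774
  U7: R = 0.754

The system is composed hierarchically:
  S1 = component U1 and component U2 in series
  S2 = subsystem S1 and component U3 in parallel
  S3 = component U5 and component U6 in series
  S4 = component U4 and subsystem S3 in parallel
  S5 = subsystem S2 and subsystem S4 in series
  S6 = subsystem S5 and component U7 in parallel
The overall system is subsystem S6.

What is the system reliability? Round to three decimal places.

0.983

Series (U1 and U2): 0.72700 × 0.75000 = 0.54525
Parallel ([0.54525] and U3): 1 − (1 − 0.54525)(1 − 0.99300) = 0.99682
Series (U5 and U6): 0.74200 × 0.77400 = 0.57431
Parallel (U4 and [0.57431]): 1 − (1 − 0.84100)(1 − 0.57431) = 0.93232
Series ([0.99682] and [0.93232]): 0.99682 × 0.93232 = 0.92936
Parallel ([0.92936] and U7): 1 − (1 − 0.92936)(1 − 0.75400) = 0.983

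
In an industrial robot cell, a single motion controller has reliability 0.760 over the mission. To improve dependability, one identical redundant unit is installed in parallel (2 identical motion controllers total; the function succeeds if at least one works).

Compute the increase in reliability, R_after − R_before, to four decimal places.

R_before = 0.760
R_after = 1 − (1 − 0.760)^2 = 0.9424
ΔR = 0.9424 − 0.760 = 0.1824

0.1824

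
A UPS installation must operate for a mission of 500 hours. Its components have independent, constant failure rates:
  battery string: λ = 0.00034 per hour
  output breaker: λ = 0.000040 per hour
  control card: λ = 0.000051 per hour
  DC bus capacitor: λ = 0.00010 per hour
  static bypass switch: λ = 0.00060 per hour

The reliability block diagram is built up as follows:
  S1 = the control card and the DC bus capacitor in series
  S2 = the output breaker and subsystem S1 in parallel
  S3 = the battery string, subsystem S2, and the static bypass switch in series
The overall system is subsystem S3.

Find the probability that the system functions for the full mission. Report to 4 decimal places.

0.6241

R(battery string) = exp(−0.00034 × 500) = 0.843665
R(output breaker) = exp(−0.000040 × 500) = 0.980199
R(control card) = exp(−0.000051 × 500) = 0.974822
R(DC bus capacitor) = exp(−0.00010 × 500) = 0.951229
R(static bypass switch) = exp(−0.00060 × 500) = 0.740818
Series (control card and DC bus capacitor): 0.974822 × 0.951229 = 0.927279
Parallel (output breaker and [0.927279]): 1 − (1 − 0.980199)(1 − 0.927279) = 0.998560
Series (battery string, [0.998560], and static bypass switch): 0.843665 × 0.998560 × 0.740818 = 0.6241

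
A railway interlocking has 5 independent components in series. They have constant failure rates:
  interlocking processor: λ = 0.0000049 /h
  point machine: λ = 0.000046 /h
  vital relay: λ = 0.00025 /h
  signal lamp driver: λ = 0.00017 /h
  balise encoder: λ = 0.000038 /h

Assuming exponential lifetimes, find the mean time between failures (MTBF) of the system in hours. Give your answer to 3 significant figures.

Series of exponential components: λ_sys = Σ λ_i
λ_sys = 0.0000049 + 0.000046 + 0.00025 + 0.00017 + 0.000038 = 5.0890e-04 /h
MTBF = 1 / λ_sys = 1970 h

1970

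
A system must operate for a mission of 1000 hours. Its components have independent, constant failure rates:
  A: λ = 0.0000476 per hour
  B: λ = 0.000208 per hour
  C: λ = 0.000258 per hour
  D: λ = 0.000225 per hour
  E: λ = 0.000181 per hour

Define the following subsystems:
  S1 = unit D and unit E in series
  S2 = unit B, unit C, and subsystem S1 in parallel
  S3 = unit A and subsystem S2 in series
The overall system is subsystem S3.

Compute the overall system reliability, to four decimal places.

R(A) = exp(−0.0000476 × 1000) = 0.953515
R(B) = exp(−0.000208 × 1000) = 0.812207
R(C) = exp(−0.000258 × 1000) = 0.772595
R(D) = exp(−0.000225 × 1000) = 0.798516
R(E) = exp(−0.000181 × 1000) = 0.834435
Series (D and E): 0.798516 × 0.834435 = 0.666310
Parallel (B, C, and [0.666310]): 1 − (1 − 0.812207)(1 − 0.772595)(1 − 0.666310) = 0.985750
Series (A and [0.985750]): 0.953515 × 0.985750 = 0.9399

0.9399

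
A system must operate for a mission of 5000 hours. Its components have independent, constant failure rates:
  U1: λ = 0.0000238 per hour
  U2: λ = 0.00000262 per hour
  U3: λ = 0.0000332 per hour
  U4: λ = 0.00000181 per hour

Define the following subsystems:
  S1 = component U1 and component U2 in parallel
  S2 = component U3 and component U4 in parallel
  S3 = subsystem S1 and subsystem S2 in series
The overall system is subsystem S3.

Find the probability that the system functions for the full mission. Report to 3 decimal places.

0.997

R(U1) = exp(−0.0000238 × 5000) = 0.88781
R(U2) = exp(−0.00000262 × 5000) = 0.98699
R(U3) = exp(−0.0000332 × 5000) = 0.84705
R(U4) = exp(−0.00000181 × 5000) = 0.99099
Parallel (U1 and U2): 1 − (1 − 0.88781)(1 − 0.98699) = 0.99854
Parallel (U3 and U4): 1 − (1 − 0.84705)(1 − 0.99099) = 0.99862
Series ([0.99854] and [0.99862]): 0.99854 × 0.99862 = 0.997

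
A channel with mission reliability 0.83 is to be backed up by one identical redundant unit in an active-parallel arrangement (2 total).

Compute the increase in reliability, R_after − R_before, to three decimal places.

R_before = 0.83
R_after = 1 − (1 − 0.83)^2 = 0.971
ΔR = 0.971 − 0.83 = 0.141

0.141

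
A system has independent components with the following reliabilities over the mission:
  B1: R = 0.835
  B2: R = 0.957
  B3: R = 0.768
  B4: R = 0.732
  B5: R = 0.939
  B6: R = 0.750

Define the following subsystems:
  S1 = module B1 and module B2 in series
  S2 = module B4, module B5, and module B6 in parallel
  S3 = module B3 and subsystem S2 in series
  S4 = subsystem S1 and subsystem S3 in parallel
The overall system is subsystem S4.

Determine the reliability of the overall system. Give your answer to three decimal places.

Series (B1 and B2): 0.83500 × 0.95700 = 0.79910
Parallel (B4, B5, and B6): 1 − (1 − 0.73200)(1 − 0.93900)(1 − 0.75000) = 0.99591
Series (B3 and [0.99591]): 0.76800 × 0.99591 = 0.76486
Parallel ([0.79910] and [0.76486]): 1 − (1 − 0.79910)(1 − 0.76486) = 0.953

0.953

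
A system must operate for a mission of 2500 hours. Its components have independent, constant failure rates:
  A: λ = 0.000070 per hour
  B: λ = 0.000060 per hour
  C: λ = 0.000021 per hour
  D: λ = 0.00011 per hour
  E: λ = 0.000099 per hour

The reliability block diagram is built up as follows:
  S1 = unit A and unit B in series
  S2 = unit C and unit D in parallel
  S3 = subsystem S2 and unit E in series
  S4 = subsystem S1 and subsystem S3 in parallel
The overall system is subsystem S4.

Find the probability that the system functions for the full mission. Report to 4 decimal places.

R(A) = exp(−0.000070 × 2500) = 0.839457
R(B) = exp(−0.000060 × 2500) = 0.860708
R(C) = exp(−0.000021 × 2500) = 0.948854
R(D) = exp(−0.00011 × 2500) = 0.759572
R(E) = exp(−0.000099 × 2500) = 0.780750
Series (A and B): 0.839457 × 0.860708 = 0.722527
Parallel (C and D): 1 − (1 − 0.948854)(1 − 0.759572) = 0.987703
Series ([0.987703] and E): 0.987703 × 0.780750 = 0.771149
Parallel ([0.722527] and [0.771149]): 1 − (1 − 0.722527)(1 − 0.771149) = 0.9365

0.9365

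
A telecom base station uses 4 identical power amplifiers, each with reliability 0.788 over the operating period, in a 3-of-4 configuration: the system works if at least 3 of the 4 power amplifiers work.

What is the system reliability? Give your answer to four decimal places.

R = Σ_{i=3}^{4} C(4,i) p^i (1−p)^{4−i} with p = 0.788
C(4,3)·0.788^3·0.212^1 = 0.414930
C(4,4)·0.788^4·0.212^0 = 0.385571
Sum = 0.8005

0.8005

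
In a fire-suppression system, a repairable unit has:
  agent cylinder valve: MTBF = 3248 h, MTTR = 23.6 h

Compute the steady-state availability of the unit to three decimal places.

A(agent cylinder valve) = MTBF/(MTBF+MTTR) = 3248/(3248+23.6) = 0.993

0.993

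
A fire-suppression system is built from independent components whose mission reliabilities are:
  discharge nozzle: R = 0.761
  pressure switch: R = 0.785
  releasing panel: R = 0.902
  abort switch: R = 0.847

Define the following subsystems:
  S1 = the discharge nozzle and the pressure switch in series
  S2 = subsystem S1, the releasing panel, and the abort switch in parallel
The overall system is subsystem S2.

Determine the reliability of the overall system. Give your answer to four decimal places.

Series (discharge nozzle and pressure switch): 0.761000 × 0.785000 = 0.597385
Parallel ([0.597385], releasing panel, and abort switch): 1 − (1 − 0.597385)(1 − 0.902000)(1 − 0.847000) = 0.9940

0.9940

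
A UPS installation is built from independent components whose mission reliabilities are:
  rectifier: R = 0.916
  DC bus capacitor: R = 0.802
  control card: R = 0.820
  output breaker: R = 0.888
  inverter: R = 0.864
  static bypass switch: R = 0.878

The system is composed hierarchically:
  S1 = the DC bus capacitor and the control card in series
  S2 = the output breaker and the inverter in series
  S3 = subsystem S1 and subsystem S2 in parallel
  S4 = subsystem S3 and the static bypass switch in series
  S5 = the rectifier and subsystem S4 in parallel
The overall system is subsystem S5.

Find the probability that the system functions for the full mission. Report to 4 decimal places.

Series (DC bus capacitor and control card): 0.802000 × 0.820000 = 0.657640
Series (output breaker and inverter): 0.888000 × 0.864000 = 0.767232
Parallel ([0.657640] and [0.767232]): 1 − (1 − 0.657640)(1 − 0.767232) = 0.920310
Series ([0.920310] and static bypass switch): 0.920310 × 0.878000 = 0.808032
Parallel (rectifier and [0.808032]): 1 − (1 − 0.916000)(1 − 0.808032) = 0.9839

0.9839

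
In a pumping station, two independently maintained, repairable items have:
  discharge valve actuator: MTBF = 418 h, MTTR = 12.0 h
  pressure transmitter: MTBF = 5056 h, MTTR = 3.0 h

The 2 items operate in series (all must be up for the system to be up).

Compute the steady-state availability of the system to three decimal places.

0.972

A(discharge valve actuator) = MTBF/(MTBF+MTTR) = 418/(418+12.0) = 0.972093
A(pressure transmitter) = MTBF/(MTBF+MTTR) = 5056/(5056+3.0) = 0.999407
Series availability: 0.972093 × 0.999407 = 0.972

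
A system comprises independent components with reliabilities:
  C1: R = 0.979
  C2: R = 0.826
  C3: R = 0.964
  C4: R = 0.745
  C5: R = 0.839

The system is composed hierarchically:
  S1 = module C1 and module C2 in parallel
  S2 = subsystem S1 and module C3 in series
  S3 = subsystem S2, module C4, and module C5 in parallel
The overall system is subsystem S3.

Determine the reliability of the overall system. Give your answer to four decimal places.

0.9984

Parallel (C1 and C2): 1 − (1 − 0.979000)(1 − 0.826000) = 0.996346
Series ([0.996346] and C3): 0.996346 × 0.964000 = 0.960478
Parallel ([0.960478], C4, and C5): 1 − (1 − 0.960478)(1 − 0.745000)(1 − 0.839000) = 0.9984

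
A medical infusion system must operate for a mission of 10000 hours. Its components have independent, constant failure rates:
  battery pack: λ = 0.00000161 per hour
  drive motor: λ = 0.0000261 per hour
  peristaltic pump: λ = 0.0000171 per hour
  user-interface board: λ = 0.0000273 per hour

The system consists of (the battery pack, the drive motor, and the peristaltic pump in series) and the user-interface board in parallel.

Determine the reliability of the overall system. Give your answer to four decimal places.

R(battery pack) = exp(−0.00000161 × 10000) = 0.984029
R(drive motor) = exp(−0.0000261 × 10000) = 0.770281
R(peristaltic pump) = exp(−0.0000171 × 10000) = 0.842822
R(user-interface board) = exp(−0.0000273 × 10000) = 0.761093
Series (battery pack, drive motor, and peristaltic pump): 0.984029 × 0.770281 × 0.842822 = 0.638841
Parallel ([0.638841] and user-interface board): 1 − (1 − 0.638841)(1 − 0.761093) = 0.9137

0.9137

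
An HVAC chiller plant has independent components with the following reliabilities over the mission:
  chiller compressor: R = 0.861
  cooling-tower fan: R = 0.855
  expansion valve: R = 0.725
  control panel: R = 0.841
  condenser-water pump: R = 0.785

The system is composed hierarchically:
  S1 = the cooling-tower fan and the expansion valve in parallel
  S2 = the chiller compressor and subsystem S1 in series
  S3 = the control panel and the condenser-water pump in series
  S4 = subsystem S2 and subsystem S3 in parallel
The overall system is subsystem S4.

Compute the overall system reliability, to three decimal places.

0.941

Parallel (cooling-tower fan and expansion valve): 1 − (1 − 0.85500)(1 − 0.72500) = 0.96013
Series (chiller compressor and [0.96013]): 0.86100 × 0.96013 = 0.82667
Series (control panel and condenser-water pump): 0.84100 × 0.78500 = 0.66019
Parallel ([0.82667] and [0.66019]): 1 − (1 − 0.82667)(1 − 0.66019) = 0.941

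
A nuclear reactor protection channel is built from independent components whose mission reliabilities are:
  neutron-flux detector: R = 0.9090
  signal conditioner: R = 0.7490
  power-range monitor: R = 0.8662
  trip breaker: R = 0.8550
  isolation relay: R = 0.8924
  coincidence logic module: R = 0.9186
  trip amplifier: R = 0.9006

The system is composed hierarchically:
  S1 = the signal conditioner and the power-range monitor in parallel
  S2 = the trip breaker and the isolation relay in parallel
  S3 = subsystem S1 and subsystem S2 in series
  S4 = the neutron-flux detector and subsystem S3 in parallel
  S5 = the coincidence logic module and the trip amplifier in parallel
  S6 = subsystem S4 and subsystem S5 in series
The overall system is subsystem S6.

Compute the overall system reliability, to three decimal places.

0.988

Parallel (signal conditioner and power-range monitor): 1 − (1 − 0.74900)(1 − 0.86620) = 0.96642
Parallel (trip breaker and isolation relay): 1 − (1 − 0.85500)(1 − 0.89240) = 0.98440
Series ([0.96642] and [0.98440]): 0.96642 × 0.98440 = 0.95134
Parallel (neutron-flux detector and [0.95134]): 1 − (1 − 0.90900)(1 − 0.95134) = 0.99557
Parallel (coincidence logic module and trip amplifier): 1 − (1 − 0.91860)(1 − 0.90060) = 0.99191
Series ([0.99557] and [0.99191]): 0.99557 × 0.99191 = 0.988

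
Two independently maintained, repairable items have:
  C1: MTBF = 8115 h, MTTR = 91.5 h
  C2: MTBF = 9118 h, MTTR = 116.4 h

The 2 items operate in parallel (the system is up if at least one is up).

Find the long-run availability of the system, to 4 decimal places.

0.9999

A(C1) = MTBF/(MTBF+MTTR) = 8115/(8115+91.5) = 0.988850
A(C2) = MTBF/(MTBF+MTTR) = 9118/(9118+116.4) = 0.987395
Parallel availability: 1 − (1 − 0.988850)(1 − 0.987395) = 0.9999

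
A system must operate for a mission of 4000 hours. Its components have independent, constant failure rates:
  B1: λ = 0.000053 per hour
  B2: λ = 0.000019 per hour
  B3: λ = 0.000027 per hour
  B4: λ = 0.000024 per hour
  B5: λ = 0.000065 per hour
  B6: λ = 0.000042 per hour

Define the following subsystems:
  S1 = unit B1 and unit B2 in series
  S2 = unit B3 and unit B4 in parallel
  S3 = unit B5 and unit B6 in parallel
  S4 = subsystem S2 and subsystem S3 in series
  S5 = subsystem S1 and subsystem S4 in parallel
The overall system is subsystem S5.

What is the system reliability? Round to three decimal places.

0.989

R(B1) = exp(−0.000053 × 4000) = 0.80896
R(B2) = exp(−0.000019 × 4000) = 0.92682
R(B3) = exp(−0.000027 × 4000) = 0.89763
R(B4) = exp(−0.000024 × 4000) = 0.90846
R(B5) = exp(−0.000065 × 4000) = 0.77105
R(B6) = exp(−0.000042 × 4000) = 0.84535
Series (B1 and B2): 0.80896 × 0.92682 = 0.74976
Parallel (B3 and B4): 1 − (1 − 0.89763)(1 − 0.90846) = 0.99063
Parallel (B5 and B6): 1 − (1 − 0.77105)(1 − 0.84535) = 0.96459
Series ([0.99063] and [0.96459]): 0.99063 × 0.96459 = 0.95555
Parallel ([0.74976] and [0.95555]): 1 − (1 − 0.74976)(1 − 0.95555) = 0.989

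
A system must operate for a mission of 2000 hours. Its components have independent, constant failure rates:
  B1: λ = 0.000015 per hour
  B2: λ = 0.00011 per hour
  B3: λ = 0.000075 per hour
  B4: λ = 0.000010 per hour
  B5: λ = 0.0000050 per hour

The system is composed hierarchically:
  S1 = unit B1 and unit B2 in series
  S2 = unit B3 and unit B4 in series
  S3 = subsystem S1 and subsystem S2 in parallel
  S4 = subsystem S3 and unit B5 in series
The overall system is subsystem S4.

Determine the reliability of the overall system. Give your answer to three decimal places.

0.956

R(B1) = exp(−0.000015 × 2000) = 0.97045
R(B2) = exp(−0.00011 × 2000) = 0.80252
R(B3) = exp(−0.000075 × 2000) = 0.86071
R(B4) = exp(−0.000010 × 2000) = 0.98020
R(B5) = exp(−0.0000050 × 2000) = 0.99005
Series (B1 and B2): 0.97045 × 0.80252 = 0.77881
Series (B3 and B4): 0.86071 × 0.98020 = 0.84367
Parallel ([0.77881] and [0.84367]): 1 − (1 − 0.77881)(1 − 0.84367) = 0.96542
Series ([0.96542] and B5): 0.96542 × 0.99005 = 0.956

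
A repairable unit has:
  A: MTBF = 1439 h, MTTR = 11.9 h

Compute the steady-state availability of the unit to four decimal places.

A(A) = MTBF/(MTBF+MTTR) = 1439/(1439+11.9) = 0.9918

0.9918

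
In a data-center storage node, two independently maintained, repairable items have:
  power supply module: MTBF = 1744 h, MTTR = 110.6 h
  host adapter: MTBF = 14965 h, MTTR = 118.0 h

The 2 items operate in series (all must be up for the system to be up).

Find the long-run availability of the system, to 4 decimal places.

0.9330

A(power supply module) = MTBF/(MTBF+MTTR) = 1744/(1744+110.6) = 0.940364
A(host adapter) = MTBF/(MTBF+MTTR) = 14965/(14965+118.0) = 0.992177
Series availability: 0.940364 × 0.992177 = 0.9330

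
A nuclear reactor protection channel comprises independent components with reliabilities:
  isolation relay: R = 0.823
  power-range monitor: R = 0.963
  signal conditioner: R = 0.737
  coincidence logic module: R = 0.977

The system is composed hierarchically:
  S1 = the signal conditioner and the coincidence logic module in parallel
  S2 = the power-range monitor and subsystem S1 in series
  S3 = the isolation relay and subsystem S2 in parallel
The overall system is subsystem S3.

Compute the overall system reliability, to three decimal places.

0.992

Parallel (signal conditioner and coincidence logic module): 1 − (1 − 0.73700)(1 − 0.97700) = 0.99395
Series (power-range monitor and [0.99395]): 0.96300 × 0.99395 = 0.95717
Parallel (isolation relay and [0.95717]): 1 − (1 − 0.82300)(1 − 0.95717) = 0.992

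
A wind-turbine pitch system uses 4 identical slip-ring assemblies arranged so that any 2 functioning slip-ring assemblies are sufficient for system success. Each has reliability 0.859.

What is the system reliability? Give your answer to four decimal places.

0.9900

R = Σ_{i=2}^{4} C(4,i) p^i (1−p)^{4−i} with p = 0.859
C(4,2)·0.859^2·0.141^2 = 0.088019
C(4,3)·0.859^3·0.141^1 = 0.357486
C(4,4)·0.859^4·0.141^0 = 0.544468
Sum = 0.9900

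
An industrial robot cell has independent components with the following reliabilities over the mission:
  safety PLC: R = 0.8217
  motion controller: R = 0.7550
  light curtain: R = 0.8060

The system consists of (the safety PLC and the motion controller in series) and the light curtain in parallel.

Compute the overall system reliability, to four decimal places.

0.9264

Series (safety PLC and motion controller): 0.821700 × 0.755000 = 0.620384
Parallel ([0.620384] and light curtain): 1 − (1 − 0.620384)(1 − 0.806000) = 0.9264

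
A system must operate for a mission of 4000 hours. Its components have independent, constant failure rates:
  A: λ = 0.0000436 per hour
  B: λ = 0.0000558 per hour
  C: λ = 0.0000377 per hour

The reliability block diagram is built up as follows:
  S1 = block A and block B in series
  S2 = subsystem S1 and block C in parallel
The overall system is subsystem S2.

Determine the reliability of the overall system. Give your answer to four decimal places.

R(A) = exp(−0.0000436 × 4000) = 0.839961
R(B) = exp(−0.0000558 × 4000) = 0.799955
R(C) = exp(−0.0000377 × 4000) = 0.860020
Series (A and B): 0.839961 × 0.799955 = 0.671931
Parallel ([0.671931] and C): 1 − (1 − 0.671931)(1 − 0.860020) = 0.9541

0.9541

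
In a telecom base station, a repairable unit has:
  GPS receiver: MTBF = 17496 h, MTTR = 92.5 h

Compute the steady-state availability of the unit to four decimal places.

0.9947

A(GPS receiver) = MTBF/(MTBF+MTTR) = 17496/(17496+92.5) = 0.9947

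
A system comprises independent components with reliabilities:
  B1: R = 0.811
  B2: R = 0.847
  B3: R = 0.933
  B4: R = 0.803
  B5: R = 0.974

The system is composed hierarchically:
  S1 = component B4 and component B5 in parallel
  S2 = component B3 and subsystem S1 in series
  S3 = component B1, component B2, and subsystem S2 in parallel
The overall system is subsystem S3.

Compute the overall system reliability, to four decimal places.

Parallel (B4 and B5): 1 − (1 − 0.803000)(1 − 0.974000) = 0.994878
Series (B3 and [0.994878]): 0.933000 × 0.994878 = 0.928221
Parallel (B1, B2, and [0.928221]): 1 − (1 − 0.811000)(1 − 0.847000)(1 − 0.928221) = 0.9979

0.9979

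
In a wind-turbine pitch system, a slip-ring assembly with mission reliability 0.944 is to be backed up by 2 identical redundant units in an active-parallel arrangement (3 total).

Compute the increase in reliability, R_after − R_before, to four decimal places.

0.0558

R_before = 0.944
R_after = 1 − (1 − 0.944)^3 = 0.9998
ΔR = 0.9998 − 0.944 = 0.0558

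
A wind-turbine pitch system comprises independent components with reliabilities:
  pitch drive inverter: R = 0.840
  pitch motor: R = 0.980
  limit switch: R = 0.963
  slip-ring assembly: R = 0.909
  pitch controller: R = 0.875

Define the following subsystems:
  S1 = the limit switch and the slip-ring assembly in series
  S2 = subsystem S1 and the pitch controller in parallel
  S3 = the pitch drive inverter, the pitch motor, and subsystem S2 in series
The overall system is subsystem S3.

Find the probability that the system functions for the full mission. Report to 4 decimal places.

0.8104

Series (limit switch and slip-ring assembly): 0.963000 × 0.909000 = 0.875367
Parallel ([0.875367] and pitch controller): 1 − (1 − 0.875367)(1 − 0.875000) = 0.984421
Series (pitch drive inverter, pitch motor, and [0.984421]): 0.840000 × 0.980000 × 0.984421 = 0.8104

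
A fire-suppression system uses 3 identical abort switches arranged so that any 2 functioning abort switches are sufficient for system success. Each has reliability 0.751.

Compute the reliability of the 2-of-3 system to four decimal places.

R = Σ_{i=2}^{3} C(3,i) p^i (1−p)^{3−i} with p = 0.751
C(3,2)·0.751^2·0.249^1 = 0.421309
C(3,3)·0.751^3·0.249^0 = 0.423565
Sum = 0.8449

0.8449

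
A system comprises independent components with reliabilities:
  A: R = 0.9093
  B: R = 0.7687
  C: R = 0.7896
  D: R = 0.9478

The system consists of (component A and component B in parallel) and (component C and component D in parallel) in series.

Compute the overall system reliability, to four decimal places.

0.9683

Parallel (A and B): 1 − (1 − 0.909300)(1 − 0.768700) = 0.979021
Parallel (C and D): 1 − (1 − 0.789600)(1 − 0.947800) = 0.989017
Series ([0.979021] and [0.989017]): 0.979021 × 0.989017 = 0.9683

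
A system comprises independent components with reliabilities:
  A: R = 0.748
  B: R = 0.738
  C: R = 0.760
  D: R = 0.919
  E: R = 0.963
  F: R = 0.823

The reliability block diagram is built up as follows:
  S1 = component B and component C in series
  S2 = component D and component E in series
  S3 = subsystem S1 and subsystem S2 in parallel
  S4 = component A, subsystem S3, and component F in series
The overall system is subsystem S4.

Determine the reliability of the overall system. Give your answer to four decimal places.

0.5845

Series (B and C): 0.738000 × 0.760000 = 0.560880
Series (D and E): 0.919000 × 0.963000 = 0.884997
Parallel ([0.560880] and [0.884997]): 1 − (1 − 0.560880)(1 − 0.884997) = 0.949500
Series (A, [0.949500], and F): 0.748000 × 0.949500 × 0.823000 = 0.5845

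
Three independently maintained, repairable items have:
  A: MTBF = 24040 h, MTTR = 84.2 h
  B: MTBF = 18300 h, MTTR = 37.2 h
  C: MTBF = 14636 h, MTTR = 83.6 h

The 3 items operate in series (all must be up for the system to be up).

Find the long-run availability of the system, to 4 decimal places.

A(A) = MTBF/(MTBF+MTTR) = 24040/(24040+84.2) = 0.996510
A(B) = MTBF/(MTBF+MTTR) = 18300/(18300+37.2) = 0.997971
A(C) = MTBF/(MTBF+MTTR) = 14636/(14636+83.6) = 0.994320
Series availability: 0.996510 × 0.997971 × 0.994320 = 0.9888

0.9888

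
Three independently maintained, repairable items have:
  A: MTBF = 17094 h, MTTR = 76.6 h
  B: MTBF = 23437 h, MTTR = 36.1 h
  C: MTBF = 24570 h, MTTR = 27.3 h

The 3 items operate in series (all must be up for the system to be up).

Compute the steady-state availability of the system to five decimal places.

0.99290

A(A) = MTBF/(MTBF+MTTR) = 17094/(17094+76.6) = 0.995539
A(B) = MTBF/(MTBF+MTTR) = 23437/(23437+36.1) = 0.998462
A(C) = MTBF/(MTBF+MTTR) = 24570/(24570+27.3) = 0.998890
Series availability: 0.995539 × 0.998462 × 0.998890 = 0.99290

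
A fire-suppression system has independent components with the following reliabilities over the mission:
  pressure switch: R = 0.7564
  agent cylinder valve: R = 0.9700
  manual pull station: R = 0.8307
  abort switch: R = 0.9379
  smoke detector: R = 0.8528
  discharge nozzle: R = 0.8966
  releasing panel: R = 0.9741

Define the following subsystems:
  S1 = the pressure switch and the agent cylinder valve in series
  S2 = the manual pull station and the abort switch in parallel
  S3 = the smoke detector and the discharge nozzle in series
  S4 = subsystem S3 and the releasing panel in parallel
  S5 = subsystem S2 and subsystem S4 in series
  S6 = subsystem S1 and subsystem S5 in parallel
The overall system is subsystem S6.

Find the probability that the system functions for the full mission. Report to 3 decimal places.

Series (pressure switch and agent cylinder valve): 0.75640 × 0.97000 = 0.73371
Parallel (manual pull station and abort switch): 1 − (1 − 0.83070)(1 − 0.93790) = 0.98949
Series (smoke detector and discharge nozzle): 0.85280 × 0.89660 = 0.76462
Parallel ([0.76462] and releasing panel): 1 − (1 − 0.76462)(1 − 0.97410) = 0.99390
Series ([0.98949] and [0.99390]): 0.98949 × 0.99390 = 0.98345
Parallel ([0.73371] and [0.98345]): 1 − (1 − 0.73371)(1 − 0.98345) = 0.996

0.996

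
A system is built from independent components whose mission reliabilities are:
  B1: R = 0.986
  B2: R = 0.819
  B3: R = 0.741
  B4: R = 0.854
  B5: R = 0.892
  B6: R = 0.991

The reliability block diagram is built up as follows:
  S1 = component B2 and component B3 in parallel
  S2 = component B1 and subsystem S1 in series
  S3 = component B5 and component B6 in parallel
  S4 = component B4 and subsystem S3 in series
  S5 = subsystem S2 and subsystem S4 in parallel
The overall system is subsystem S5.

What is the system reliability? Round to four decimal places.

Parallel (B2 and B3): 1 − (1 − 0.819000)(1 − 0.741000) = 0.953121
Series (B1 and [0.953121]): 0.986000 × 0.953121 = 0.939777
Parallel (B5 and B6): 1 − (1 − 0.892000)(1 − 0.991000) = 0.999028
Series (B4 and [0.999028]): 0.854000 × 0.999028 = 0.853170
Parallel ([0.939777] and [0.853170]): 1 − (1 − 0.939777)(1 − 0.853170) = 0.9912

0.9912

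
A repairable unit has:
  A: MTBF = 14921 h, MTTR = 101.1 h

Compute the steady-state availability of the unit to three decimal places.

0.993

A(A) = MTBF/(MTBF+MTTR) = 14921/(14921+101.1) = 0.993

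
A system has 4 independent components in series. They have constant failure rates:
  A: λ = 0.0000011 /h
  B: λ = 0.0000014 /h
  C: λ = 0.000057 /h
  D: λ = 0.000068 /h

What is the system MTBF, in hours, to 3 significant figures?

7840

Series of exponential components: λ_sys = Σ λ_i
λ_sys = 0.0000011 + 0.0000014 + 0.000057 + 0.000068 = 1.2750e-04 /h
MTBF = 1 / λ_sys = 7840 h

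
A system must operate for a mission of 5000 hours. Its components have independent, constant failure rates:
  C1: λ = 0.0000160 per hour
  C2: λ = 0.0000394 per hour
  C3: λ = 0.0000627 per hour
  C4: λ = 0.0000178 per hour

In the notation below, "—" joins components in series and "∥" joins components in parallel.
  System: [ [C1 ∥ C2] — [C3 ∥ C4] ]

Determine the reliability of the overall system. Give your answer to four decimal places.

R(C1) = exp(−0.0000160 × 5000) = 0.923116
R(C2) = exp(−0.0000394 × 5000) = 0.821191
R(C3) = exp(−0.0000627 × 5000) = 0.730884
R(C4) = exp(−0.0000178 × 5000) = 0.914846
Parallel (C1 and C2): 1 − (1 − 0.923116)(1 − 0.821191) = 0.986252
Parallel (C3 and C4): 1 − (1 − 0.730884)(1 − 0.914846) = 0.977084
Series ([0.986252] and [0.977084]): 0.986252 × 0.977084 = 0.9637

0.9637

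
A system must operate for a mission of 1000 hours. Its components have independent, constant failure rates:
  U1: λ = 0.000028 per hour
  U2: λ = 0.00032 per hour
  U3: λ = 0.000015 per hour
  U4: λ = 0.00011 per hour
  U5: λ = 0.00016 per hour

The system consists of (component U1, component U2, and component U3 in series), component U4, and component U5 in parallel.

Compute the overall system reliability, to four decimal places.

0.9953

R(U1) = exp(−0.000028 × 1000) = 0.972388
R(U2) = exp(−0.00032 × 1000) = 0.726149
R(U3) = exp(−0.000015 × 1000) = 0.985112
R(U4) = exp(−0.00011 × 1000) = 0.895834
R(U5) = exp(−0.00016 × 1000) = 0.852144
Series (U1, U2, and U3): 0.972388 × 0.726149 × 0.985112 = 0.695586
Parallel ([0.695586], U4, and U5): 1 − (1 − 0.695586)(1 − 0.895834)(1 − 0.852144) = 0.9953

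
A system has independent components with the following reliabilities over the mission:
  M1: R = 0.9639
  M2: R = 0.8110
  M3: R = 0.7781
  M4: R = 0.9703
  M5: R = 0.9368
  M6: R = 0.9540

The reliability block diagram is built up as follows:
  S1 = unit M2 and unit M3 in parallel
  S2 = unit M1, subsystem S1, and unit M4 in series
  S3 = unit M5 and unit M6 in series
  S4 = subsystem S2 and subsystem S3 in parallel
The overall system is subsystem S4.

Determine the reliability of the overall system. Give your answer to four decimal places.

Parallel (M2 and M3): 1 − (1 − 0.811000)(1 − 0.778100) = 0.958061
Series (M1, [0.958061], and M4): 0.963900 × 0.958061 × 0.970300 = 0.896048
Series (M5 and M6): 0.936800 × 0.954000 = 0.893707
Parallel ([0.896048] and [0.893707]): 1 − (1 − 0.896048)(1 − 0.893707) = 0.9890

0.9890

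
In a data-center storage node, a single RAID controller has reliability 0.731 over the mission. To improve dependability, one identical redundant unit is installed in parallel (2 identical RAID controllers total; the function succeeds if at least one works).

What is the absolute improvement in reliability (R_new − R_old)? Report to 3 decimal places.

R_before = 0.731
R_after = 1 − (1 − 0.731)^2 = 0.928
ΔR = 0.928 − 0.731 = 0.197

0.197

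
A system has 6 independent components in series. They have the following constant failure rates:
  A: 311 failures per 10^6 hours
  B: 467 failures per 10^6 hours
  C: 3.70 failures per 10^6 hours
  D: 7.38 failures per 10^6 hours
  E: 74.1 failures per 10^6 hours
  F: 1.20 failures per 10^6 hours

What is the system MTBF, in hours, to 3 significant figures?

Series of exponential components: λ_sys = Σ λ_i
λ_sys = 0.000311 + 0.000467 + 0.00000370 + 0.00000738 + 0.0000741 + 0.00000120 = 8.6438e-04 /h
MTBF = 1 / λ_sys = 1160 h

1160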